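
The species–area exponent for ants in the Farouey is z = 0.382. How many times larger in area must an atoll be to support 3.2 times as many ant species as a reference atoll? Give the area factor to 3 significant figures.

21.0

(A₂/A₁)^0.382 = 3.2, so A₂/A₁ = 3.2^(1/0.382) = 3.2^2.618
ln(A₂/A₁) = ln 3.2 / 0.382 = 1.1632 / 0.382 = 3.0449
A₂/A₁ = e^3.0449 ≈ 21.01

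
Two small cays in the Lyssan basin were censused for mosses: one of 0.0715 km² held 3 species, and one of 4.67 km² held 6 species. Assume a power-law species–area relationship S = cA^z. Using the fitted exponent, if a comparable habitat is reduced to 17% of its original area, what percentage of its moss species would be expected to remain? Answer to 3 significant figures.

z = ln(6/3) / ln(4.67/0.0715) = 0.6931 / 4.1792 = 0.1659
S_new/S_old = (A_new/A_old)^z = 0.17^0.1659 = exp(0.1659 × -1.7720) = 0.7454

74.5%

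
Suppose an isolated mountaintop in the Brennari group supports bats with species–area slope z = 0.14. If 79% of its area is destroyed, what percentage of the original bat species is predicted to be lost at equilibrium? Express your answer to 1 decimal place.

S_new/S_old = (A_new/A_old)^z = 0.21^0.14
= exp(0.14 × ln 0.21) = exp(0.14 × -1.5606) = exp(-0.2185) ≈ 0.8037
Fraction lost = 1 − 0.8037 = 0.1963

19.6%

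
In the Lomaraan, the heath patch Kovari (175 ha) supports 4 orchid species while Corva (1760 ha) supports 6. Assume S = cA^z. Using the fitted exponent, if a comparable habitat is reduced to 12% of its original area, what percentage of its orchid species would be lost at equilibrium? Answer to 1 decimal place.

z = ln(6/4) / ln(1760/175) = 0.4055 / 2.3083 = 0.1757
S_new/S_old = (A_new/A_old)^z = 0.12^0.1757 = exp(0.1757 × -2.1203) = 0.6891
Fraction lost = 1 − 0.6891 = 0.3109

31.1%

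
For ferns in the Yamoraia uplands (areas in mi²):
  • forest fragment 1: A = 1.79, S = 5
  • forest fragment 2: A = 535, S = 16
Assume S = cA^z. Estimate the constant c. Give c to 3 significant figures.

z = ln(S₂/S₁) / ln(A₂/A₁) = ln(16/5) / ln(535/1.79) = 1.1632 / 5.7001 = 0.2041
c = S₁ / A₁^z = 5 / 1.79^0.2041 = 5 / 1.126 = 4.44

4.44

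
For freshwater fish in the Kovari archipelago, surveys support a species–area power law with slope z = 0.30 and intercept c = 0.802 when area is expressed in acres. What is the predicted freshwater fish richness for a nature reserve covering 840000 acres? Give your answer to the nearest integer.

48 species

S = 0.802 × 840000^0.3 = 0.802 × 59.88 ≈ 48.02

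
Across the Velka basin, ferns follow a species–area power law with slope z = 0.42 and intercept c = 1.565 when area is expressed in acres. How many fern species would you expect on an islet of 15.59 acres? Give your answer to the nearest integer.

S = 1.565 × 15.59^0.42
ln S = ln 1.565 + 0.42 × ln 15.59 = 0.4479 + 0.42 × 2.7466 = 1.6015
S = e^1.6015 ≈ 4.96

5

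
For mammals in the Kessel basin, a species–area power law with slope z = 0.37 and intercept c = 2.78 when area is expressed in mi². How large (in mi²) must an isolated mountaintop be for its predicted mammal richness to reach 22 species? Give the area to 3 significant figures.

22 = 2.78 × A^0.37  ⇒  A^0.37 = 22/2.78 = 7.914
ln A = ln(7.914) / 0.37 = 2.0686 / 0.37 = 5.5908
A = e^5.5908 ≈ 267.9 mi²

268 mi²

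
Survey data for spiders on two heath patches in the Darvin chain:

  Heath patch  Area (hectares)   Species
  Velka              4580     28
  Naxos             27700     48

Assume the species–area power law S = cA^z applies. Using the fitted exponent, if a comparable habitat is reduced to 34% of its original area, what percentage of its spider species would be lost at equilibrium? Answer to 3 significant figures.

z = ln(48/28) / ln(27700/4580) = 0.5390 / 1.7997 = 0.2995
S_new/S_old = (A_new/A_old)^z = 0.34^0.2995 = exp(0.2995 × -1.0788) = 0.7239
Fraction lost = 1 − 0.7239 = 0.2761

27.6%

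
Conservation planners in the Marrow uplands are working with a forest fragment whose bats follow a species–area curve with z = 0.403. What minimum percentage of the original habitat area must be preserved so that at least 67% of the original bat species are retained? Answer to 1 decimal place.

37.0%

Need (A_new/A_old)^0.403 = 0.67, so A_new/A_old = 0.67^(1/0.403) = 0.67^2.481
ln(A_new/A_old) = ln 0.67 / 0.403 = -0.4005 / 0.403 = -0.9937
A_new/A_old = e^-0.9937 ≈ 0.3702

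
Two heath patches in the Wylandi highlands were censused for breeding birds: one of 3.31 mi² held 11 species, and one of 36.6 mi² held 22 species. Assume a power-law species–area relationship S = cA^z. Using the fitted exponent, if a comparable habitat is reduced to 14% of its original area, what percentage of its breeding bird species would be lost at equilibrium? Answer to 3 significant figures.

z = ln(22/11) / ln(36.6/3.31) = 0.6931 / 2.4031 = 0.2884
S_new/S_old = (A_new/A_old)^z = 0.14^0.2884 = exp(0.2884 × -1.9661) = 0.5672
Fraction lost = 1 − 0.5672 = 0.4328

43.3%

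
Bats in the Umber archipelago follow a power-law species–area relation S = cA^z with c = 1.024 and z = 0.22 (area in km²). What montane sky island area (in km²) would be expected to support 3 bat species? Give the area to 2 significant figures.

130 km²

3 = 1.024 × A^0.22  ⇒  A^0.22 = 3/1.024 = 2.93
ln A = ln(2.93) / 0.22 = 1.0749 / 0.22 = 4.8859
A = e^4.8859 ≈ 132.4 km²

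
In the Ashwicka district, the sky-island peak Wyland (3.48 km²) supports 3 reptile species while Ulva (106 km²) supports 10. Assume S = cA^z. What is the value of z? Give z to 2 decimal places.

Taking logs: ln S = ln c + z ln A, so z = (ln S₂ − ln S₁)/(ln A₂ − ln A₁).
z = ln(10/3) / ln(106/3.48) = ln(3.333) / ln(30.46) = 1.2040 / 3.4164 = 0.3524

0.35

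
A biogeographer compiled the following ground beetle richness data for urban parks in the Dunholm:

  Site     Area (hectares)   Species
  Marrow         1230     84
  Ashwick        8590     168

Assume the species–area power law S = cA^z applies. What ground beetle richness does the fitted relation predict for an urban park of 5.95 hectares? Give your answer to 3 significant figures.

z = ln(168/84) / ln(8590/1230) = 0.6931 / 1.9436 = 0.3566
c = 84 / 1230^0.3566 = 84 / 12.65 = 6.642
S₃ = 6.642 × 5.95^0.3566 = 6.642 × 1.889 ≈ 12.55

12.5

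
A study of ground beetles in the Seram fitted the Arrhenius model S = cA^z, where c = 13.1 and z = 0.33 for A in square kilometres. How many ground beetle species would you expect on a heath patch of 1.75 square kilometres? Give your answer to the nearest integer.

16 species

S = 13.1 × 1.75^0.33
ln S = ln 13.1 + 0.33 × ln 1.75 = 2.5726 + 0.33 × 0.5596 = 2.7573
S = e^2.7573 ≈ 15.76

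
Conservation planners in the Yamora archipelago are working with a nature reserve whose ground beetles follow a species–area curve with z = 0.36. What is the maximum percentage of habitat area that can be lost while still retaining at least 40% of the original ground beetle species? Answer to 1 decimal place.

Need (A_new/A_old)^0.36 = 0.4, so A_new/A_old = 0.4^(1/0.36) = 0.4^2.778
ln(A_new/A_old) = ln 0.4 / 0.36 = -0.9163 / 0.36 = -2.5453
A_new/A_old = e^-2.5453 ≈ 0.07845
Fraction that can be lost = 1 − 0.07845 = 0.9215

92.2%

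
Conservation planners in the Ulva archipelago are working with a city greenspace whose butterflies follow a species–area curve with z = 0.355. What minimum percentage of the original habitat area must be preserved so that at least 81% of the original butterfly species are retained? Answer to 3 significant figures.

55.2%

Need (A_new/A_old)^0.355 = 0.81, so A_new/A_old = 0.81^(1/0.355) = 0.81^2.817
ln(A_new/A_old) = ln 0.81 / 0.355 = -0.2107 / 0.355 = -0.5936
A_new/A_old = e^-0.5936 ≈ 0.5523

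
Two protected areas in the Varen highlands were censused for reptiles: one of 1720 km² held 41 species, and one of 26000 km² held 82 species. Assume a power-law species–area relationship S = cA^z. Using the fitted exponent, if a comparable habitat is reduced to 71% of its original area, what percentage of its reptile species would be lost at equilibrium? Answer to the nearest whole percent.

8%

z = ln(82/41) / ln(26000/1720) = 0.6931 / 2.7158 = 0.2552
S_new/S_old = (A_new/A_old)^z = 0.71^0.2552 = exp(0.2552 × -0.3425) = 0.9163
Fraction lost = 1 − 0.9163 = 0.0837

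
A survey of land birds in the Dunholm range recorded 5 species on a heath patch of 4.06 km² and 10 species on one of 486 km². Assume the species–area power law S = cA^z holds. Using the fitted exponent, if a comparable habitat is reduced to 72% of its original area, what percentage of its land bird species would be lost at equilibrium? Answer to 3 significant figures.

z = ln(10/5) / ln(486/4.06) = 0.6931 / 4.7850 = 0.1449
S_new/S_old = (A_new/A_old)^z = 0.72^0.1449 = exp(0.1449 × -0.3285) = 0.9535
Fraction lost = 1 − 0.9535 = 0.04647

4.65%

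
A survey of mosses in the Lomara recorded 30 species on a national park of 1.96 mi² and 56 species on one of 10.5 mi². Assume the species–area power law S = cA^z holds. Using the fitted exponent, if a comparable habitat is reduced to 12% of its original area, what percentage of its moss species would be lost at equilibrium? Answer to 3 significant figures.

z = ln(56/30) / ln(10.5/1.96) = 0.6242 / 1.6784 = 0.3719
S_new/S_old = (A_new/A_old)^z = 0.12^0.3719 = exp(0.3719 × -2.1203) = 0.4545
Fraction lost = 1 − 0.4545 = 0.5455

54.5%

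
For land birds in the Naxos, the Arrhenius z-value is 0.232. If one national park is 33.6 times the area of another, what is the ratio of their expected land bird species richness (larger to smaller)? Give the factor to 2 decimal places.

2.26

S₂/S₁ = (A₂/A₁)^z = 33.6^0.232
ln(S₂/S₁) = 0.232 × ln 33.6 = 0.232 × 3.5145 = 0.8154
S₂/S₁ = e^0.8154 ≈ 2.26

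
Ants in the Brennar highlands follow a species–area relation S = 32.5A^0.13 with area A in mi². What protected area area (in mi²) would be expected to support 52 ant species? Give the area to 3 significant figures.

37.2 mi²

52 = 32.5 × A^0.13  ⇒  A^0.13 = 52/32.5 = 1.6
ln A = ln(1.6) / 0.13 = 0.4700 / 0.13 = 3.6154
A = e^3.6154 ≈ 37.17 mi²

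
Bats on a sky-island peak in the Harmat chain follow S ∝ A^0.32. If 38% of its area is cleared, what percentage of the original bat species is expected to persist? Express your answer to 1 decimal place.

85.8%

S_new/S_old = (A_new/A_old)^z = 0.62^0.32
= exp(0.32 × ln 0.62) = exp(0.32 × -0.4780) = exp(-0.1530) ≈ 0.8582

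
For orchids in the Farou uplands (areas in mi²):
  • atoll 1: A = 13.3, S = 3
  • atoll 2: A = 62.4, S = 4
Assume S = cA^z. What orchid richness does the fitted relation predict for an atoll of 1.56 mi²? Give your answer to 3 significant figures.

z = ln(4/3) / ln(62.4/13.3) = 0.2877 / 1.5458 = 0.1861
c = 3 / 13.3^0.1861 = 3 / 1.619 = 1.853
S₃ = 1.853 × 1.56^0.1861 = 1.853 × 1.086 ≈ 2.013

2.01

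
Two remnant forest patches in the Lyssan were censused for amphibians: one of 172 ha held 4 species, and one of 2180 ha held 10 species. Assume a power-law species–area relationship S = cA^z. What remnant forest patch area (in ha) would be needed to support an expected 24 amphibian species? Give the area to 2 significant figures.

25000 ha

z = ln(10/4) / ln(2180/172) = 0.9163 / 2.5396 = 0.3608
c = 4 / 172^0.3608 = 4 / 6.406 = 0.6244
A = (24/0.6244)^(1/0.3608) ⇒ ln A = ln(38.44)/0.3608 = 10.1135
A = e^10.1135 ≈ 24674 ha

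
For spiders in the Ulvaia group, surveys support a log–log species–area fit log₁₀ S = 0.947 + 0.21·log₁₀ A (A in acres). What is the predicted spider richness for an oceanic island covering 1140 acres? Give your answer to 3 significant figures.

S = 8.851 × 1140^0.21
ln S = ln 8.851 + 0.21 × ln 1140 = 2.1805 + 0.21 × 7.0388 = 3.6587
S = e^3.6587 ≈ 38.81

38.8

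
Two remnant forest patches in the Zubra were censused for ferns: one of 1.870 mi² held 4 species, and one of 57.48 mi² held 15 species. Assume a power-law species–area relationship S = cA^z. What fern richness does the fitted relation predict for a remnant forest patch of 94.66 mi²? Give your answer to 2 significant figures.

18

z = ln(15/4) / ln(57.48/1.87) = 1.3218 / 3.4255 = 0.3859
c = 4 / 1.87^0.3859 = 4 / 1.273 = 3.142
S₃ = 3.142 × 94.66^0.3859 = 3.142 × 5.788 ≈ 18.18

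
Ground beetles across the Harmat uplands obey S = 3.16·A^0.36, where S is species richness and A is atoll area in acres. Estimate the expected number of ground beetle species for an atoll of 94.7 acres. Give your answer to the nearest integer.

16 species

S = 3.16 × 94.7^0.36
ln S = ln 3.16 + 0.36 × ln 94.7 = 1.1506 + 0.36 × 4.5507 = 2.7888
S = e^2.7888 ≈ 16.26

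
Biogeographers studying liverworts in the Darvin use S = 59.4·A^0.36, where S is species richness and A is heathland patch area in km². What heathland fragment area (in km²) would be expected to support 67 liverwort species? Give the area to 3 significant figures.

1.40 km²

67 = 59.4 × A^0.36  ⇒  A^0.36 = 67/59.4 = 1.128
ln A = ln(1.128) / 0.36 = 0.1204 / 0.36 = 0.3344
A = e^0.3344 ≈ 1.397 km²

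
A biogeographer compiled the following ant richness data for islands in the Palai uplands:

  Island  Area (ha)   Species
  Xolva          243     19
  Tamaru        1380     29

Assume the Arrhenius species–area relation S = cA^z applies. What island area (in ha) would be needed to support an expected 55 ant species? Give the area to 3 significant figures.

19100 ha

z = ln(29/19) / ln(1380/243) = 0.4229 / 1.7368 = 0.2435
c = 19 / 243^0.2435 = 19 / 3.809 = 4.988
A = (55/4.988)^(1/0.2435) ⇒ ln A = ln(11.03)/0.2435 = 9.8586
A = e^9.8586 ≈ 19123 ha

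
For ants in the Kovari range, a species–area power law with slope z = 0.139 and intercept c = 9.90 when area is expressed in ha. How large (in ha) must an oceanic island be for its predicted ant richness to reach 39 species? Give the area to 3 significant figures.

39 = 9.9 × A^0.139  ⇒  A^0.139 = 39/9.9 = 3.939
ln A = ln(3.939) / 0.139 = 1.3710 / 0.139 = 9.8635
A = e^9.8635 ≈ 19216 ha

19200 ha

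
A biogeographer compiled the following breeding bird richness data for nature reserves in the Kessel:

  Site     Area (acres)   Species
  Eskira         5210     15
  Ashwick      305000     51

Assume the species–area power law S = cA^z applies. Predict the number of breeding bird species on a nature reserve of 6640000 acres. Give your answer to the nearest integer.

z = ln(51/15) / ln(305000/5210) = 1.2238 / 4.0697 = 0.3007
c = 15 / 5210^0.3007 = 15 / 13.11 = 1.144
S₃ = 1.144 × 6640000^0.3007 = 1.144 × 112.6 ≈ 128.8

129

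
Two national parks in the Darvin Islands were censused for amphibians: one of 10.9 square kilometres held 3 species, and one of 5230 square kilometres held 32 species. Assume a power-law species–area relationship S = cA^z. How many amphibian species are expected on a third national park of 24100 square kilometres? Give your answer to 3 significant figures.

57.5

z = ln(32/3) / ln(5230/10.9) = 2.3671 / 6.1734 = 0.3834
c = 3 / 10.9^0.3834 = 3 / 2.499 = 1.2
S₃ = 1.2 × 24100^0.3834 = 1.2 × 47.89 ≈ 57.49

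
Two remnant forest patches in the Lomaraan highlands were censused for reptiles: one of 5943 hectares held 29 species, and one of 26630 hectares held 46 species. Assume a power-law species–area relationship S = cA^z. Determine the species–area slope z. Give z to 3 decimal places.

0.308

Taking logs: ln S = ln c + z ln A, so z = (ln S₂ − ln S₁)/(ln A₂ − ln A₁).
z = ln(46/29) / ln(26630/5943) = ln(1.586) / ln(4.481) = 0.4613 / 1.4998 = 0.3076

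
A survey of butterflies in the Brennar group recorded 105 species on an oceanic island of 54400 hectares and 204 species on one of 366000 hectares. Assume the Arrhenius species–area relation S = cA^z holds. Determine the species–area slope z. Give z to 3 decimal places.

0.348

Taking logs: ln S = ln c + z ln A, so z = (ln S₂ − ln S₁)/(ln A₂ − ln A₁).
z = ln(204/105) / ln(366000/54400) = ln(1.943) / ln(6.728) = 0.6642 / 1.9063 = 0.3484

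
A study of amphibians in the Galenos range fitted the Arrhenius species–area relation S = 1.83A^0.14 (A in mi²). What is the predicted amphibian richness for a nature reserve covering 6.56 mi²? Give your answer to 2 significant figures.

2.4

S = 1.83 × 6.56^0.14
ln S = ln 1.83 + 0.14 × ln 6.56 = 0.6043 + 0.14 × 1.8810 = 0.8677
S = e^0.8677 ≈ 2.381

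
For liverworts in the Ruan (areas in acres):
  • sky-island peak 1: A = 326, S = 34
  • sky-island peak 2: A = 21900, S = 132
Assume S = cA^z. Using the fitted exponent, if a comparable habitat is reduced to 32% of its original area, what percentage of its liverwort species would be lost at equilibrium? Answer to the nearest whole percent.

z = ln(132/34) / ln(21900/326) = 1.3564 / 4.2073 = 0.3224
S_new/S_old = (A_new/A_old)^z = 0.32^0.3224 = exp(0.3224 × -1.1394) = 0.6926
Fraction lost = 1 − 0.6926 = 0.3074

31%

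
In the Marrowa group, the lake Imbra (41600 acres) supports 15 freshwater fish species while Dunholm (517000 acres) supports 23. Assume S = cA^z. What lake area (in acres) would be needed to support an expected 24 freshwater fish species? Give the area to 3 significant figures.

z = ln(23/15) / ln(517000/41600) = 0.4274 / 2.5199 = 0.1696
c = 15 / 41600^0.1696 = 15 / 6.075 = 2.469
A = (24/2.469)^(1/0.1696) ⇒ ln A = ln(9.719)/0.1696 = 13.4067
A = e^13.4067 ≈ 664442 acres

664000 acres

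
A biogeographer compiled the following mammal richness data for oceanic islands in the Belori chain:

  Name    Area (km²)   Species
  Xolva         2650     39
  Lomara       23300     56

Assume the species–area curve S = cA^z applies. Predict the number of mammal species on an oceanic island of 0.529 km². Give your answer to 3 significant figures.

9.45

z = ln(56/39) / ln(23300/2650) = 0.3618 / 2.1739 = 0.1664
c = 39 / 2650^0.1664 = 39 / 3.713 = 10.5
S₃ = 10.5 × 0.529^0.1664 = 10.5 × 0.8994 ≈ 9.448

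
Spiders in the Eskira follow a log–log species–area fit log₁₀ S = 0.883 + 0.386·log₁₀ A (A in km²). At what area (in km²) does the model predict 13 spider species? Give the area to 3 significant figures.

3.97 km²

13 = 7.638 × A^0.386  ⇒  A^0.386 = 13/7.638 = 1.702
ln A = ln(1.702) / 0.386 = 0.5318 / 0.386 = 1.3776
A = e^1.3776 ≈ 3.966 km²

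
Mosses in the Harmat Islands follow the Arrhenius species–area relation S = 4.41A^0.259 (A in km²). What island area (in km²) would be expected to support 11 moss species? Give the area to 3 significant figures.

11 = 4.41 × A^0.259  ⇒  A^0.259 = 11/4.41 = 2.494
ln A = ln(2.494) / 0.259 = 0.9140 / 0.259 = 3.5290
A = e^3.5290 ≈ 34.09 km²

34.1 km²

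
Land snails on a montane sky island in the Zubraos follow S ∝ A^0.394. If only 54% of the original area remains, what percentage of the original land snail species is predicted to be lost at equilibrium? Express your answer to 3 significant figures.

S_new/S_old = (A_new/A_old)^z = 0.54^0.394
= exp(0.394 × ln 0.54) = exp(0.394 × -0.6162) = exp(-0.2428) ≈ 0.7844
Fraction lost = 1 − 0.7844 = 0.2156

21.6%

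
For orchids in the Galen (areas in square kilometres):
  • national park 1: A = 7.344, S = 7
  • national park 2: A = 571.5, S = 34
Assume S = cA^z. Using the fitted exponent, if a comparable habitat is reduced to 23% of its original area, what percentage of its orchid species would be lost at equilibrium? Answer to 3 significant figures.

z = ln(34/7) / ln(571.5/7.344) = 1.5805 / 4.3544 = 0.3630
S_new/S_old = (A_new/A_old)^z = 0.23^0.3630 = exp(0.3630 × -1.4697) = 0.5866
Fraction lost = 1 − 0.5866 = 0.4134

41.3%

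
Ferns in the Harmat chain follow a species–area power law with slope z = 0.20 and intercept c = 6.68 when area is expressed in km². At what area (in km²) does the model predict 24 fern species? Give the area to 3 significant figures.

599 km²

24 = 6.68 × A^0.2  ⇒  A^0.2 = 24/6.68 = 3.593
ln A = ln(3.593) / 0.2 = 1.2789 / 0.2 = 6.3947
A = e^6.3947 ≈ 598.7 km²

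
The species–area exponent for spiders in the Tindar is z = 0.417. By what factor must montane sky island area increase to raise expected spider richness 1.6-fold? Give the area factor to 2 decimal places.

(A₂/A₁)^0.417 = 1.6, so A₂/A₁ = 1.6^(1/0.417) = 1.6^2.398
ln(A₂/A₁) = ln 1.6 / 0.417 = 0.4700 / 0.417 = 1.1271
A₂/A₁ = e^1.1271 ≈ 3.087

3.09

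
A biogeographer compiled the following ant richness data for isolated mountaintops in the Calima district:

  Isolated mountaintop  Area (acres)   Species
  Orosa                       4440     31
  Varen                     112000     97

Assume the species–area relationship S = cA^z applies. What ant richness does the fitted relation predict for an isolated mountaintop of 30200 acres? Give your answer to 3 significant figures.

z = ln(97/31) / ln(112000/4440) = 1.1407 / 3.2278 = 0.3534
c = 31 / 4440^0.3534 = 31 / 19.45 = 1.594
S₃ = 1.594 × 30200^0.3534 = 1.594 × 38.3 ≈ 61.04

61.0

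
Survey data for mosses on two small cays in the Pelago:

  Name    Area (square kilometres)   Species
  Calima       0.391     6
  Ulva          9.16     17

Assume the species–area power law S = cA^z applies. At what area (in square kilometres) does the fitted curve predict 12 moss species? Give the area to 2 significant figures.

z = ln(17/6) / ln(9.16/0.391) = 1.0415 / 3.1539 = 0.3302
c = 6 / 0.391^0.3302 = 6 / 0.7334 = 8.181
A = (12/8.181)^(1/0.3302) ⇒ ln A = ln(1.467)/0.3302 = 1.1600
A = e^1.1600 ≈ 3.19 square kilometres

3.2 square kilometres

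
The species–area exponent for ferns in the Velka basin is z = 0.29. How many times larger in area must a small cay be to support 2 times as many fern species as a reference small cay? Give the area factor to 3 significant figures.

10.9

(A₂/A₁)^0.29 = 2, so A₂/A₁ = 2^(1/0.29) = 2^3.448
ln(A₂/A₁) = ln 2 / 0.29 = 0.6931 / 0.29 = 2.3902
A₂/A₁ = e^2.3902 ≈ 10.92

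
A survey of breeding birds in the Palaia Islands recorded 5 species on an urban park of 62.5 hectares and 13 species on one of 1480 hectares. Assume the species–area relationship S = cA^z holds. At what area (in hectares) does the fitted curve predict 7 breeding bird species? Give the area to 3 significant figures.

z = ln(13/5) / ln(1480/62.5) = 0.9555 / 3.1646 = 0.3019
c = 5 / 62.5^0.3019 = 5 / 3.485 = 1.435
A = (7/1.435)^(1/0.3019) ⇒ ln A = ln(4.879)/0.3019 = 5.2496
A = e^5.2496 ≈ 190.5 hectares

190 hectares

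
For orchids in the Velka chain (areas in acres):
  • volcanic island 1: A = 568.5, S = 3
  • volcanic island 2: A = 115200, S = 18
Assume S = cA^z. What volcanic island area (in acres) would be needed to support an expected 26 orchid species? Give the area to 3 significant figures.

343000 acres

z = ln(18/3) / ln(115200/568.5) = 1.7918 / 5.3114 = 0.3373
c = 3 / 568.5^0.3373 = 3 / 8.497 = 0.3531
A = (26/0.3531)^(1/0.3373) ⇒ ln A = ln(73.64)/0.3373 = 12.7445
A = e^12.7445 ≈ 342660 acres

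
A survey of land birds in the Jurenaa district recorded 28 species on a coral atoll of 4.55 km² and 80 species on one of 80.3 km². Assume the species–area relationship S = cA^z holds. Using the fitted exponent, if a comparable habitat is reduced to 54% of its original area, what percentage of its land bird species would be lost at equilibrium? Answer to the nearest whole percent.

z = ln(80/28) / ln(80.3/4.55) = 1.0498 / 2.8706 = 0.3657
S_new/S_old = (A_new/A_old)^z = 0.54^0.3657 = exp(0.3657 × -0.6162) = 0.7982
Fraction lost = 1 − 0.7982 = 0.2018

20%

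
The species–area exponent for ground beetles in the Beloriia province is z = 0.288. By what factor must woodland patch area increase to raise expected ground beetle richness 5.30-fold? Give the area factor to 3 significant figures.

(A₂/A₁)^0.288 = 5.3, so A₂/A₁ = 5.3^(1/0.288) = 5.3^3.472
ln(A₂/A₁) = ln 5.3 / 0.288 = 1.6677 / 0.288 = 5.7906
A₂/A₁ = e^5.7906 ≈ 327.2

327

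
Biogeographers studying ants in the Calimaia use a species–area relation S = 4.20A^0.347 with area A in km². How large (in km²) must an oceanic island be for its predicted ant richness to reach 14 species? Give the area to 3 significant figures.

32.1 km²

14 = 4.2 × A^0.347  ⇒  A^0.347 = 14/4.2 = 3.333
ln A = ln(3.333) / 0.347 = 1.2040 / 0.347 = 3.4697
A = e^3.4697 ≈ 32.13 km²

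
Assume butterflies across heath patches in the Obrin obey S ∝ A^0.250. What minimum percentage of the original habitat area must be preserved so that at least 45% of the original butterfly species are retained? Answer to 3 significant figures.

4.10%

Need (A_new/A_old)^0.25 = 0.45, so A_new/A_old = 0.45^(1/0.25) = 0.45^4
ln(A_new/A_old) = ln 0.45 / 0.25 = -0.7985 / 0.25 = -3.1940
A_new/A_old = e^-3.1940 ≈ 0.04101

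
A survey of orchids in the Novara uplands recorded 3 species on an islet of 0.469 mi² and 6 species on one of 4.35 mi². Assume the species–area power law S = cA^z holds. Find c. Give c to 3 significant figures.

3.80

z = ln(S₂/S₁) / ln(A₂/A₁) = ln(6/3) / ln(4.35/0.469) = 0.6931 / 2.2273 = 0.3112
c = S₁ / A₁^z = 3 / 0.469^0.3112 = 3 / 0.7901 = 3.797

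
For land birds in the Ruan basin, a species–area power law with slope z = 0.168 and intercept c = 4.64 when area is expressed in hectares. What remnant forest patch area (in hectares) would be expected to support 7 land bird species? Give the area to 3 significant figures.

11.6 hectares

7 = 4.64 × A^0.168  ⇒  A^0.168 = 7/4.64 = 1.509
ln A = ln(1.509) / 0.168 = 0.4112 / 0.168 = 2.4476
A = e^2.4476 ≈ 11.56 hectares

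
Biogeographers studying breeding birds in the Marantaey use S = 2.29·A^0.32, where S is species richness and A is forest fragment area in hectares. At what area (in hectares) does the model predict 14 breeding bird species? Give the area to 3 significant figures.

14 = 2.29 × A^0.32  ⇒  A^0.32 = 14/2.29 = 6.114
ln A = ln(6.114) / 0.32 = 1.8105 / 0.32 = 5.6578
A = e^5.6578 ≈ 286.5 hectares

287 hectares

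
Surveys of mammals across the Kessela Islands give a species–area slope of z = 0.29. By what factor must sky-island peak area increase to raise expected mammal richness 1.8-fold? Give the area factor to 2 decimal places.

7.59

(A₂/A₁)^0.29 = 1.8, so A₂/A₁ = 1.8^(1/0.29) = 1.8^3.448
ln(A₂/A₁) = ln 1.8 / 0.29 = 0.5878 / 0.29 = 2.0269
A₂/A₁ = e^2.0269 ≈ 7.59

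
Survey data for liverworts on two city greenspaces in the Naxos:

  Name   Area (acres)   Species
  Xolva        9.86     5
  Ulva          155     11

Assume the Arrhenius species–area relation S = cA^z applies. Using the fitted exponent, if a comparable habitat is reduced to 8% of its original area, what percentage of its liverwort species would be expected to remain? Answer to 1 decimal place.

48.5%

z = ln(11/5) / ln(155/9.86) = 0.7885 / 2.7549 = 0.2862
S_new/S_old = (A_new/A_old)^z = 0.08^0.2862 = exp(0.2862 × -2.5257) = 0.4854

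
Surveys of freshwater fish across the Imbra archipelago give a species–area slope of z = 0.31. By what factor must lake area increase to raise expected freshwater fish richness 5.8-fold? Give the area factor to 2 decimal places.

(A₂/A₁)^0.31 = 5.8, so A₂/A₁ = 5.8^(1/0.31) = 5.8^3.226
ln(A₂/A₁) = ln 5.8 / 0.31 = 1.7579 / 0.31 = 5.6705
A₂/A₁ = e^5.6705 ≈ 290.2

290.18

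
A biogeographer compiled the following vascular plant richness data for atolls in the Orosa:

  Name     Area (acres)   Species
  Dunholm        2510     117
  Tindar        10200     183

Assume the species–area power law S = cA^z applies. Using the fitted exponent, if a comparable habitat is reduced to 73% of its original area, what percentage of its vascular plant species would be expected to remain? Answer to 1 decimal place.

z = ln(183/117) / ln(10200/2510) = 0.4473 / 1.4021 = 0.3190
S_new/S_old = (A_new/A_old)^z = 0.73^0.3190 = exp(0.3190 × -0.3147) = 0.9045

90.4%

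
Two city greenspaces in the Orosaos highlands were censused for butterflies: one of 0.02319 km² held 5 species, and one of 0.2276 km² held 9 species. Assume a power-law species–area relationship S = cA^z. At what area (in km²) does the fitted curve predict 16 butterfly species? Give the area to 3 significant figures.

z = ln(9/5) / ln(0.2276/0.02319) = 0.5878 / 2.2839 = 0.2574
c = 5 / 0.02319^0.2574 = 5 / 0.3796 = 13.17
A = (16/13.17)^(1/0.2574) ⇒ ln A = ln(1.215)/0.2574 = 0.7554
A = e^0.7554 ≈ 2.129 km²

2.13 km²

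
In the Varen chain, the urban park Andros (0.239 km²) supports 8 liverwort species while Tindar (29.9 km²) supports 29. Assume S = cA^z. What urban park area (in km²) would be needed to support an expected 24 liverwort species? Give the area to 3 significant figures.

14.7 km²

z = ln(29/8) / ln(29.9/0.239) = 1.2879 / 4.8292 = 0.2667
c = 8 / 0.239^0.2667 = 8 / 0.6827 = 11.72
A = (24/11.72)^(1/0.2667) ⇒ ln A = ln(2.048)/0.2667 = 2.6882
A = e^2.6882 ≈ 14.71 km²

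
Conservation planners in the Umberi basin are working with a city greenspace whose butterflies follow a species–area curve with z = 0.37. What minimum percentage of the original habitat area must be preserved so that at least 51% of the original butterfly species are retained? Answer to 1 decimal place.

Need (A_new/A_old)^0.37 = 0.51, so A_new/A_old = 0.51^(1/0.37) = 0.51^2.703
ln(A_new/A_old) = ln 0.51 / 0.37 = -0.6733 / 0.37 = -1.8199
A_new/A_old = e^-1.8199 ≈ 0.1621

16.2%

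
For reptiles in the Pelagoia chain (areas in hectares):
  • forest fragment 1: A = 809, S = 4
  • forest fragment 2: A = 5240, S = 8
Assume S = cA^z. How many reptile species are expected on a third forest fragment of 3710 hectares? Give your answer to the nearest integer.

z = ln(8/4) / ln(5240/809) = 0.6931 / 1.8683 = 0.3710
c = 4 / 809^0.3710 = 4 / 11.99 = 0.3336
S₃ = 0.3336 × 3710^0.3710 = 0.3336 × 21.1 ≈ 7.038

7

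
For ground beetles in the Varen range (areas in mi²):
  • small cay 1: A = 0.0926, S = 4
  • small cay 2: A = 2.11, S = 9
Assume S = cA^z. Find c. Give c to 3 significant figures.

7.42

z = ln(S₂/S₁) / ln(A₂/A₁) = ln(9/4) / ln(2.11/0.0926) = 0.8109 / 3.1262 = 0.2594
c = S₁ / A₁^z = 4 / 0.0926^0.2594 = 4 / 0.5394 = 7.415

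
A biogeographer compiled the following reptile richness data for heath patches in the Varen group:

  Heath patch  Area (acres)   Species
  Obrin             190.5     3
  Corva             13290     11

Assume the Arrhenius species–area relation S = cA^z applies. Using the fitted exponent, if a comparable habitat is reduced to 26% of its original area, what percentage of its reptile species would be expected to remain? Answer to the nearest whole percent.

z = ln(11/3) / ln(13290/190.5) = 1.2993 / 4.2451 = 0.3061
S_new/S_old = (A_new/A_old)^z = 0.26^0.3061 = exp(0.3061 × -1.3471) = 0.6621

66%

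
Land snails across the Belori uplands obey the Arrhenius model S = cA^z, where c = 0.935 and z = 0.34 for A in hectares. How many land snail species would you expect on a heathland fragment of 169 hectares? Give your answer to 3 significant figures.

5.35

S = 0.935 × 169^0.34
ln S = ln 0.935 + 0.34 × ln 169 = -0.0672 + 0.34 × 5.1299 = 1.6770
S = e^1.6770 ≈ 5.349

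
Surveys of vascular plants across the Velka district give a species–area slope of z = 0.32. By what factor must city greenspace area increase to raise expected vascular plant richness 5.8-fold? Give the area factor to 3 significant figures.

243

(A₂/A₁)^0.32 = 5.8, so A₂/A₁ = 5.8^(1/0.32) = 5.8^3.125
ln(A₂/A₁) = ln 5.8 / 0.32 = 1.7579 / 0.32 = 5.4933
A₂/A₁ = e^5.4933 ≈ 243.1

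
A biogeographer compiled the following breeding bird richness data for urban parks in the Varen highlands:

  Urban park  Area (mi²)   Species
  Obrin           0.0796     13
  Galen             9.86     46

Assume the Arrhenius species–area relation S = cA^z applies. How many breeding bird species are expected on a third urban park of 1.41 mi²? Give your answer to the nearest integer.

z = ln(46/13) / ln(9.86/0.0796) = 1.2637 / 4.8192 = 0.2622
c = 13 / 0.0796^0.2622 = 13 / 0.515 = 25.24
S₃ = 25.24 × 1.41^0.2622 = 25.24 × 1.094 ≈ 27.62

28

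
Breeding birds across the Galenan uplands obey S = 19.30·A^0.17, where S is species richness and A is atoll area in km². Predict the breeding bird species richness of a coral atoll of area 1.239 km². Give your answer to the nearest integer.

S = 19.3 × 1.239^0.17
ln S = ln 19.3 + 0.17 × ln 1.239 = 2.9601 + 0.17 × 0.2143 = 2.9965
S = e^2.9965 ≈ 20.02

20 species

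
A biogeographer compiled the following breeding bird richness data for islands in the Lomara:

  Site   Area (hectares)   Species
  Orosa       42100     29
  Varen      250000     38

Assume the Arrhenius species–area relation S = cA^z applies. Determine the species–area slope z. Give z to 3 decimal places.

0.152

Taking logs: ln S = ln c + z ln A, so z = (ln S₂ − ln S₁)/(ln A₂ − ln A₁).
z = ln(38/29) / ln(250000/42100) = ln(1.31) / ln(5.938) = 0.2703 / 1.7814 = 0.1517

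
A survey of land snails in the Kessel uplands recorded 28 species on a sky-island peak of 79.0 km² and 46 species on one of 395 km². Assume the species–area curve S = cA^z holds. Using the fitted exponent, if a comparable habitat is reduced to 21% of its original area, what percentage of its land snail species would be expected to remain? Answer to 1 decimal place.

61.8%

z = ln(46/28) / ln(395/79) = 0.4964 / 1.6094 = 0.3085
S_new/S_old = (A_new/A_old)^z = 0.21^0.3085 = exp(0.3085 × -1.5606) = 0.6179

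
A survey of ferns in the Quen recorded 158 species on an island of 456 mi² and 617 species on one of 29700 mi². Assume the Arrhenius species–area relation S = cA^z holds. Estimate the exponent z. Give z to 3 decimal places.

0.326

Taking logs: ln S = ln c + z ln A, so z = (ln S₂ − ln S₁)/(ln A₂ − ln A₁).
z = ln(617/158) / ln(29700/456) = ln(3.905) / ln(65.13) = 1.3623 / 4.1764 = 0.3262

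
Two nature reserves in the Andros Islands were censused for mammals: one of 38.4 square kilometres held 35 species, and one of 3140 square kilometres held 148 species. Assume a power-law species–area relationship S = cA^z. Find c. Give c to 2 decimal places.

z = ln(S₂/S₁) / ln(A₂/A₁) = ln(148/35) / ln(3140/38.4) = 1.4419 / 4.4039 = 0.3274
c = S₁ / A₁^z = 35 / 38.4^0.3274 = 35 / 3.302 = 10.6

10.60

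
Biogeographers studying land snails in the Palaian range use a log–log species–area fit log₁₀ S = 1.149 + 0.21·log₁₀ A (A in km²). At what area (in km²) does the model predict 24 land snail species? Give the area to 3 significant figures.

24 = 14.09 × A^0.21  ⇒  A^0.21 = 24/14.09 = 1.703
ln A = ln(1.703) / 0.21 = 0.5324 / 0.21 = 2.5352
A = e^2.5352 ≈ 12.62 km²

12.6 km²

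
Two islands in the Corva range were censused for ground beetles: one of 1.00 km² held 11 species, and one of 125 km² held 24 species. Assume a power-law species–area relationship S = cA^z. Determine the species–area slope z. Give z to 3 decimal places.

Taking logs: ln S = ln c + z ln A, so z = (ln S₂ − ln S₁)/(ln A₂ − ln A₁).
z = ln(24/11) / ln(125/1) = ln(2.182) / ln(125) = 0.7802 / 4.8283 = 0.1616

0.162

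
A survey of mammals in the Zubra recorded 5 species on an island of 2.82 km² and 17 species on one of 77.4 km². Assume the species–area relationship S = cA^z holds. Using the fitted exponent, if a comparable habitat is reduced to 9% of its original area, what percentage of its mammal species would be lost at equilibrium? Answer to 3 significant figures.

58.9%

z = ln(17/5) / ln(77.4/2.82) = 1.2238 / 3.3122 = 0.3695
S_new/S_old = (A_new/A_old)^z = 0.09^0.3695 = exp(0.3695 × -2.4079) = 0.4108
Fraction lost = 1 − 0.4108 = 0.5892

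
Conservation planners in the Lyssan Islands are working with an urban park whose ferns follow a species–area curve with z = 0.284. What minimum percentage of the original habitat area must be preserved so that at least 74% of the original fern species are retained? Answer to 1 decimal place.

34.6%

Need (A_new/A_old)^0.284 = 0.74, so A_new/A_old = 0.74^(1/0.284) = 0.74^3.521
ln(A_new/A_old) = ln 0.74 / 0.284 = -0.3011 / 0.284 = -1.0602
A_new/A_old = e^-1.0602 ≈ 0.3464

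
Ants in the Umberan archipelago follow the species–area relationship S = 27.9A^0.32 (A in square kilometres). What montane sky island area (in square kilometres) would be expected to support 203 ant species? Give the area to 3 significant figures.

203 = 27.9 × A^0.32  ⇒  A^0.32 = 203/27.9 = 7.276
ln A = ln(7.276) / 0.32 = 1.9846 / 0.32 = 6.2018
A = e^6.2018 ≈ 493.6 square kilometres

494 square kilometres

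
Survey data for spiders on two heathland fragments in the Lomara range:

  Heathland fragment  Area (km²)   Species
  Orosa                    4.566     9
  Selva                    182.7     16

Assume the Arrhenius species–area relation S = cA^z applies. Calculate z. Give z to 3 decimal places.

0.156

Taking logs: ln S = ln c + z ln A, so z = (ln S₂ − ln S₁)/(ln A₂ − ln A₁).
z = ln(16/9) / ln(182.7/4.566) = ln(1.778) / ln(40.01) = 0.5754 / 3.6892 = 0.1560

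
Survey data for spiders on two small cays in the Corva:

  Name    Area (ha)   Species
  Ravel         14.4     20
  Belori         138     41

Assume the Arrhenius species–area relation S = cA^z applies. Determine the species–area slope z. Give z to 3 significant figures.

0.318

Taking logs: ln S = ln c + z ln A, so z = (ln S₂ − ln S₁)/(ln A₂ − ln A₁).
z = ln(41/20) / ln(138/14.4) = ln(2.05) / ln(9.583) = 0.7178 / 2.2600 = 0.3176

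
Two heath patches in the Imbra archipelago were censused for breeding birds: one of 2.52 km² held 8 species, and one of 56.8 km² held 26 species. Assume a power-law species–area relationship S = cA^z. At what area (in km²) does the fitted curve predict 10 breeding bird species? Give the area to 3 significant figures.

4.55 km²

z = ln(26/8) / ln(56.8/2.52) = 1.1787 / 3.1153 = 0.3783
c = 8 / 2.52^0.3783 = 8 / 1.419 = 5.639
A = (10/5.639)^(1/0.3783) ⇒ ln A = ln(1.773)/0.3783 = 1.5140
A = e^1.5140 ≈ 4.545 km²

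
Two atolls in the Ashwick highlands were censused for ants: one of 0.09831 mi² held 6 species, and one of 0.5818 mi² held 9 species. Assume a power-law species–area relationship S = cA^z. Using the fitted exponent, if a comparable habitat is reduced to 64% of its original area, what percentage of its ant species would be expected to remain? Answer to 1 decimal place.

90.3%

z = ln(9/6) / ln(0.5818/0.09831) = 0.4055 / 1.7780 = 0.2280
S_new/S_old = (A_new/A_old)^z = 0.64^0.2280 = exp(0.2280 × -0.4463) = 0.9032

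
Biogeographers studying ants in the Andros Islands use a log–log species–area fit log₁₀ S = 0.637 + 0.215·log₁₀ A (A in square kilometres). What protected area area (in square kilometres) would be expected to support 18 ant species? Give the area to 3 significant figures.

751 square kilometres

18 = 4.335 × A^0.215  ⇒  A^0.215 = 18/4.335 = 4.152
ln A = ln(4.152) / 0.215 = 1.4236 / 0.215 = 6.6215
A = e^6.6215 ≈ 751.1 square kilometres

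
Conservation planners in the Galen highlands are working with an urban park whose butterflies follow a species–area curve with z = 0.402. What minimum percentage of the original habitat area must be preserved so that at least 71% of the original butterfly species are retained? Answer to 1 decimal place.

42.7%

Need (A_new/A_old)^0.402 = 0.71, so A_new/A_old = 0.71^(1/0.402) = 0.71^2.488
ln(A_new/A_old) = ln 0.71 / 0.402 = -0.3425 / 0.402 = -0.8520
A_new/A_old = e^-0.8520 ≈ 0.4266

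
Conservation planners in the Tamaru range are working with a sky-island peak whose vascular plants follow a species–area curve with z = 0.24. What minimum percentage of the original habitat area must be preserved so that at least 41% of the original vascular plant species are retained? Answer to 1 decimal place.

2.4%

Need (A_new/A_old)^0.24 = 0.41, so A_new/A_old = 0.41^(1/0.24) = 0.41^4.167
ln(A_new/A_old) = ln 0.41 / 0.24 = -0.8916 / 0.24 = -3.7150
A_new/A_old = e^-3.7150 ≈ 0.02436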